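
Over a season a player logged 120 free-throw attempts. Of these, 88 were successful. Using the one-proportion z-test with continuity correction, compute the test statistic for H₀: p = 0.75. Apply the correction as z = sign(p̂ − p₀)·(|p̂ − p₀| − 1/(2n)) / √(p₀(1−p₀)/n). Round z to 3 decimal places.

The sample proportion is 88/120 = 0.73333. p̂ − p₀ = -0.016667.
Continuity correction 1/(2n) = 1/240 = 0.004167.
Corrected numerator: |-0.016667| − 0.004167 = 0.012500.
Null standard error: √(0.75·0.25/120) = √0.001562500 = 0.039528.
z = −0.012500/0.039528 = -0.316.

z = -0.316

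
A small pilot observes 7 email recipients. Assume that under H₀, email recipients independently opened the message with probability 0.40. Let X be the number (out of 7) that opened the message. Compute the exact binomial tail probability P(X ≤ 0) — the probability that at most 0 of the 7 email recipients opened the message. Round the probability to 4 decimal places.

P = 0.0280

X ~ Binomial(n=7, p=0.40).
P(X ≤ 0) = C(7,0)·0.40^0·0.60^7.
= 0.027994 = 0.0280.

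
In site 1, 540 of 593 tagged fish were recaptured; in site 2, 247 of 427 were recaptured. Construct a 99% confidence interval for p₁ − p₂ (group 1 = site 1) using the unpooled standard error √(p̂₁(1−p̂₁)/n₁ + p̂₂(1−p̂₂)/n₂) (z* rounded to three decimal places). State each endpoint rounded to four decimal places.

(0.2636, 0.4007)

p̂₁ = 540/593 = 0.91062, p̂₂ = 247/427 = 0.57845; p̂₁ − p̂₂ = 0.33217.
Unpooled SE = √(p̂₁(1−p̂₁)/n₁ + p̂₂(1−p̂₂)/n₂) = √(0.000137248 + 0.000571065) = 0.026614.
z* = 2.576 at the 99% level. Margin of error = 0.06856.
CI: 0.33217 ± 0.06856 = (0.2636, 0.4007).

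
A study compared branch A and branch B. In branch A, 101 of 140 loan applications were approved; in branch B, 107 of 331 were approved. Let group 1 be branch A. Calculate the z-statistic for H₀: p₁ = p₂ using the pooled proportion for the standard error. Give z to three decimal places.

z = 7.953

Sample proportions: p̂₁ = 101/140 = 0.72143 and p̂₂ = 107/331 = 0.32326.
Pooled p̂ = (101+107)/(140+331) = 208/471 = 0.44161.
SE = √[p̂(1−p̂)(1/n₁+1/n₂)] = √[0.44161·0.55839·(1/140+1/331)] ≈ 0.050063.
z = (p̂₁ − p̂₂)/SE = (0.72143 − 0.32326)/0.050063 = 0.39817/0.050063 = 7.953.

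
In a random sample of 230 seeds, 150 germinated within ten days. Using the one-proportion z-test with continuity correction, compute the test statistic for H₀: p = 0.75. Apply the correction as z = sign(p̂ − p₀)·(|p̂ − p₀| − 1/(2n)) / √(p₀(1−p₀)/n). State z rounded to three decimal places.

z = -3.350

With x = 150 successes in n = 230, p̂ = 0.65217. p̂ − p₀ = -0.097826.
1/(2n) = 0.002174.
Corrected numerator: |-0.097826| − 0.002174 = 0.095652.
Null standard error: √(0.75·0.25/230) = √0.000815217 = 0.028552.
z = −0.095652/0.028552 = -3.350.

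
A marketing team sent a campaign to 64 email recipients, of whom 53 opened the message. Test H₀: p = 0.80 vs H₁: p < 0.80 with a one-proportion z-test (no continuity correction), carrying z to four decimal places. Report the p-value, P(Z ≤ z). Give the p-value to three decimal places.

p-value = 0.713

Sample proportion p̂ = 53/64 = 0.82812.
Under H₀, SE = √(p₀(1−p₀)/n) = √(0.80·0.20/64) = √0.002500000 = 0.050000.
z = (p̂ − p₀)/SE = (53/64 − 0.80)/0.050000 ≈ 0.5625.
p-value = P(Z ≤ z) with z = 0.5625 → 0.713.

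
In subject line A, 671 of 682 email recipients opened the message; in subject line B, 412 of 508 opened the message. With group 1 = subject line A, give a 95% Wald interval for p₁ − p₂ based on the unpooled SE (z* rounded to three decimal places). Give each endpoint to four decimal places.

(0.1375, 0.2082)

p̂₁ = 671/682 = 0.98387, p̂₂ = 412/508 = 0.81102; p̂₁ − p̂₂ = 0.17285.
Unpooled SE = √(p̂₁(1−p̂₁)/n₁ + p̂₂(1−p̂₂)/n₂) = √(0.000023268 + 0.000301701) = 0.018027.
The 95% critical value is z* = 1.960. Margin of error = 0.03533.
So the interval runs from 0.1375 to 0.2082.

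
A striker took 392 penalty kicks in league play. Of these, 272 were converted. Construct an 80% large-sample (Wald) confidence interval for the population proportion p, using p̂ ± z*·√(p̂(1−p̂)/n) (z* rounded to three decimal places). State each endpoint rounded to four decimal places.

Sample proportion p̂ = 272/392 = 0.69388.
SE = √(p̂(1−p̂)/n) = √(0.212411/392) = 0.023278.
For 80% confidence, z* = 1.282.
Margin of error: 1.282 × 0.023278 = 0.02984.
Interval: 0.69388 ± 0.02984 → (0.6640, 0.7237).

(0.6640, 0.7237)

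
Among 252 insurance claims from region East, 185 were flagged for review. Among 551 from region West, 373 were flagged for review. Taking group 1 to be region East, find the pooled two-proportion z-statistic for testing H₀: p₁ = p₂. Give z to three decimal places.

z = 1.633

p̂₁ = 185/252 = 0.73413, p̂₂ = 373/551 = 0.67695.
Pooling: p̂ = 558/803 = 0.69489.
SE = √[p̂(1−p̂)(1/n₁+1/n₂)] = √[0.69489·0.30511·(1/252+1/551)] ≈ 0.035016.
z = (p̂₁ − p̂₂)/SE = (0.73413 − 0.67695)/0.035016 = 0.05718/0.035016 = 1.633.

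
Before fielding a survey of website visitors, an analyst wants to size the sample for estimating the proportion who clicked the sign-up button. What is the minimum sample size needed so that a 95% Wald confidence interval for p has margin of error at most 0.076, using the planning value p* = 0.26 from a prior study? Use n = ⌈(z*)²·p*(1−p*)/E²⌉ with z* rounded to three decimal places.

The 95% critical value is z* = 1.960.
p*(1−p*) = 0.1924.
(z*)²·p*(1−p*)/E² = 3.841600·0.1924/0.005776 = 127.965.
Rounding up, n = 128.

n = 128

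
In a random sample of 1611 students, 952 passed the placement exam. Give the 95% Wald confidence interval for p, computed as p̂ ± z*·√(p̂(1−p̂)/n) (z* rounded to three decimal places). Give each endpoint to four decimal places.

Sample proportion p̂ = 952/1611 = 0.59094.
SE(p̂) = √(0.59094·0.40906/1611) = 0.012249.
The 95% critical value is z* = 1.960.
Margin = 1.960·0.012249 = 0.02401.
Interval: 0.59094 ± 0.02401 → (0.5669, 0.6149).

(0.5669, 0.6149)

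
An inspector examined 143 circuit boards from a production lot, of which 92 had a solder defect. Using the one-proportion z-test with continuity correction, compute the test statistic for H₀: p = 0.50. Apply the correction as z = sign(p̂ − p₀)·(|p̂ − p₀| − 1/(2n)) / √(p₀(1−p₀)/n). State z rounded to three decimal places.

p̂ = 92/143 = 0.64336. p̂ − p₀ = 0.143357.
Continuity correction 1/(2n) = 1/286 = 0.003497.
Corrected numerator: |0.143357| − 0.003497 = 0.139860.
SE₀ = √(0.50·0.50/143) = 0.041812.
z = (+)0.139860/0.041812 = 3.345.

z = 3.345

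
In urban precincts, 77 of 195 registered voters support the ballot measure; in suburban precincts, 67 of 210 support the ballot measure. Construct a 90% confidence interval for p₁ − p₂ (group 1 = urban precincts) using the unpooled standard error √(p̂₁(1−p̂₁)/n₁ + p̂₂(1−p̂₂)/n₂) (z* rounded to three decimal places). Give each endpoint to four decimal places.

p̂₁ = 0.39487, p̂₂ = 0.31905, so the observed difference is 0.07582.
Unpooled SE = √(p̂₁(1−p̂₁)/n₁ + p̂₂(1−p̂₂)/n₂) = √(0.001225375 + 0.001034554) = 0.047539.
For 90% confidence, z* = 1.645. Margin of error = 0.07820.
Interval: 0.07582 ± 0.07820 → (-0.0024, 0.1540).

(-0.0024, 0.1540)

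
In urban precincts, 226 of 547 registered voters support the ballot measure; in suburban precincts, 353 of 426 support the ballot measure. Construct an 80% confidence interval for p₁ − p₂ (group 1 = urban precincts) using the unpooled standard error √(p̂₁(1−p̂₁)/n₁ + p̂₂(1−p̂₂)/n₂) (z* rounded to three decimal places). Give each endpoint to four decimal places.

p̂₁ = 0.41316, p̂₂ = 0.82864, so the observed difference is -0.41548.
Unpooled SE = √(p̂₁(1−p̂₁)/n₁ + p̂₂(1−p̂₂)/n₂) = √(0.000443253 + 0.000333326) = 0.027867.
The 80% critical value is z* = 1.282. Margin of error = 0.03573.
CI: -0.41548 ± 0.03573 = (-0.4512, -0.3798).

(-0.4512, -0.3798)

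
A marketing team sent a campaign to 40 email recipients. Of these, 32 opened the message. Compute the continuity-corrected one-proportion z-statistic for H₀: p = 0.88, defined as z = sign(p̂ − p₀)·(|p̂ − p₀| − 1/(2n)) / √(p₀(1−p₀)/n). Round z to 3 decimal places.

p̂ = 32/40 = 0.80000. p̂ − p₀ = -0.080000.
Continuity correction 1/(2n) = 1/80 = 0.012500.
Corrected numerator: |-0.080000| − 0.012500 = 0.067500.
Null standard error: √(0.88·0.12/40) = √0.002640000 = 0.051381.
z = −0.067500/0.051381 = -1.314.

z = -1.314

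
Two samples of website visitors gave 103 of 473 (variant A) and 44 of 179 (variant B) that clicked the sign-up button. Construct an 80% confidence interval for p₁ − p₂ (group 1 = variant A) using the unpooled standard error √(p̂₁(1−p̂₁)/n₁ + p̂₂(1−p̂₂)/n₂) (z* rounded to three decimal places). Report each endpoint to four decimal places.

(-0.0759, 0.0198)

p̂₁ = 0.21776, p̂₂ = 0.24581, so the observed difference is -0.02805.
SE = √(0.000360127 + 0.001035684) = √0.001395811 = 0.037361.
z* = 1.282 at the 80% level. Margin of error = 0.04790.
So the interval runs from -0.0759 to 0.0198.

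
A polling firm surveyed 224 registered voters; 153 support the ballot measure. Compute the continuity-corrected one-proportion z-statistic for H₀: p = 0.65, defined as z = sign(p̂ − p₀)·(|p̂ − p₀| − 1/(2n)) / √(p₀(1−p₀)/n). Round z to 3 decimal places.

z = 0.967

With x = 153 successes in n = 224, p̂ = 0.68304. p̂ − p₀ = 0.033036.
Continuity correction 1/(2n) = 1/448 = 0.002232.
Corrected numerator: |0.033036| − 0.002232 = 0.030804.
SE₀ = √(0.65·0.35/224) = 0.031869.
z = (+)0.030804/0.031869 = 0.967.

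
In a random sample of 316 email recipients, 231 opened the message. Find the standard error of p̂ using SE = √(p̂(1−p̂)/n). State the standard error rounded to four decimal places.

With x = 231 successes in n = 316, p̂ = 0.73101.
p̂(1−p̂) = 0.196634.
SE = √(0.196634/316) = √0.000622259 = 0.0249.

SE = 0.0249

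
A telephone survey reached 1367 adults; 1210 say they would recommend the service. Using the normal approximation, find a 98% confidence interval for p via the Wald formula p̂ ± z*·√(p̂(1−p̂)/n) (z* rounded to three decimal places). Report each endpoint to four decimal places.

(0.8651, 0.9052)

Sample proportion p̂ = 1210/1367 = 0.88515.
SE = √(p̂(1−p̂)/n) = √(0.101660/1367) = 0.008624.
z* = 2.326 at the 98% level.
Margin = 2.326·0.008624 = 0.02006.
So the interval runs from 0.8651 to 0.9052.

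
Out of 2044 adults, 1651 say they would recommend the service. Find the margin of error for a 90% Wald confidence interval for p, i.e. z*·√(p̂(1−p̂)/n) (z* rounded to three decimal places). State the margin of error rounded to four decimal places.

p̂ = 1651/2044 = 0.80773.
Standard error of p̂: √(0.155302/2044) = √0.000075980 = 0.008717.
The 90% critical value is z* = 1.645.
Margin of error = z*·SE = 1.645 × 0.008717 = 0.0143.

ME = 0.0143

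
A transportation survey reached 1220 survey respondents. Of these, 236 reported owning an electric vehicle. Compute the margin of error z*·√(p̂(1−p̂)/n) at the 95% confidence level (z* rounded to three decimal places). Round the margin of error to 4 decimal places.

Sample proportion p̂ = 236/1220 = 0.19344.
SE = √(p̂(1−p̂)/n) = √(0.156023/1220) = 0.011309.
z* = 1.960 at the 95% level.
So ME = 0.0222.

ME = 0.0222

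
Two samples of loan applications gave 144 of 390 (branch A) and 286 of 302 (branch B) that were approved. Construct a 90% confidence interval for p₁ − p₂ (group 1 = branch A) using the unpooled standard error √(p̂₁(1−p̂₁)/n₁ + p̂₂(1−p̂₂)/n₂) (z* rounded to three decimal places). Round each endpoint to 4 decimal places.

p̂₁ = 144/390 = 0.36923, p̂₂ = 286/302 = 0.94702; p̂₁ − p̂₂ = -0.57779.
Unpooled SE = √(p̂₁(1−p̂₁)/n₁ + p̂₂(1−p̂₂)/n₂) = √(0.000597178 + 0.000166137) = 0.027628.
The 90% critical value is z* = 1.645. Margin of error = 0.04545.
So the interval runs from -0.6232 to -0.5323.

(-0.6232, -0.5323)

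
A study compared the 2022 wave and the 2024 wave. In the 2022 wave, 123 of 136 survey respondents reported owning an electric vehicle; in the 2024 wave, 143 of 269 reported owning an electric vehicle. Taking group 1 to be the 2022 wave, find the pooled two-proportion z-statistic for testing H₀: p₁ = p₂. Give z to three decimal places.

p̂₁ = 123/136 = 0.90441, p̂₂ = 143/269 = 0.53160.
Pooled p̂ = (123+143)/(136+269) = 266/405 = 0.65679.
Pooled SE = √[0.2254169·0.01107041] ≈ 0.049955.
z = (p̂₁ − p̂₂)/SE = (0.90441 − 0.53160)/0.049955 = 0.37281/0.049955 = 7.463.

z = 7.463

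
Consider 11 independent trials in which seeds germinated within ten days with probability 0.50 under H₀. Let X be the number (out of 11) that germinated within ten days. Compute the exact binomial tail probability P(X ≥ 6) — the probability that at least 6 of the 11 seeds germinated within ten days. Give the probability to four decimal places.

X is binomial with n = 11 and p = 0.50.
P(X ≥ 6) = Σ_{j=6}^{11} C(11,j)·0.50^j·0.50^{11−j}.
= 0.225586 + 0.161133 + 0.080566 + 0.026855 + 0.005371 + 0.000488 = 0.5000.

P = 0.5000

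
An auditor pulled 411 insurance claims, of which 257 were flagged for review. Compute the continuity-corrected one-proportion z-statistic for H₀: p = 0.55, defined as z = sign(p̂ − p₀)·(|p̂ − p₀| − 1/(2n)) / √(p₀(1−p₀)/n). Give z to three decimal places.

z = 3.019

The sample proportion is 257/411 = 0.62530. p̂ − p₀ = 0.075304.
Continuity correction 1/(2n) = 1/822 = 0.001217.
Corrected numerator: |0.075304| − 0.001217 = 0.074087.
Null standard error: √(0.55·0.45/411) = √0.000602190 = 0.024540.
z = (+)0.074087/0.024540 = 3.019.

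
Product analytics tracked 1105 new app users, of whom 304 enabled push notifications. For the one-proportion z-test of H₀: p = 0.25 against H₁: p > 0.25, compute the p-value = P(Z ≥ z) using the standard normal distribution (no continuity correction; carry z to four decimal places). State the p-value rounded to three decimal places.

p̂ = 304/1105 = 0.27511.
Under H₀, SE = √(p₀(1−p₀)/n) = √(0.25·0.75/1105) = √0.000169683 = 0.013026.
Test statistic (full precision, shown to 4 dp): z = (304/1105 − 0.25)/SE₀ ≈ 1.9279.
From the standard normal, P(Z ≥ z) = 0.027.

p-value = 0.027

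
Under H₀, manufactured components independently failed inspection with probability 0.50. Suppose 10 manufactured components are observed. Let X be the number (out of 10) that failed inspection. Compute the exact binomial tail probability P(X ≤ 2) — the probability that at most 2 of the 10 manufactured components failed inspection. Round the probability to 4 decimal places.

X is binomial with n = 10 and p = 0.50.
P(X ≤ 2) = C(10,0)·0.50^0·0.50^10 + C(10,1)·0.50^1·0.50^9 + C(10,2)·0.50^2·0.50^8.
= 0.000977 + 0.009766 + 0.043945 = 0.0547.

P = 0.0547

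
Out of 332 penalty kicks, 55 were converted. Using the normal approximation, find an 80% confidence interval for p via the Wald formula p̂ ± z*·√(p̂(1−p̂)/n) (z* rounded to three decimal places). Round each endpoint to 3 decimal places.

Sample proportion p̂ = 55/332 = 0.16566.
SE = √(p̂(1−p̂)/n) = √(0.138219/332) = 0.020404.
z* = 1.282 at the 80% level.
Margin = 1.282·0.020404 = 0.02616.
Interval: 0.16566 ± 0.02616 → (0.140, 0.192).

(0.140, 0.192)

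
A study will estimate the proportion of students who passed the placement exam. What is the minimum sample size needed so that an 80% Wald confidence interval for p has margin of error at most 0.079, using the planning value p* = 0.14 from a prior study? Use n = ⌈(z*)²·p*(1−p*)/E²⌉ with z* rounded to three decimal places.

n = 32

The 80% critical value is z* = 1.282.
p*(1−p*) = 0.1204.
(z*)²·p*(1−p*)/E² = 1.643524·0.1204/0.006241 = 31.707.
Rounding up, n = 32.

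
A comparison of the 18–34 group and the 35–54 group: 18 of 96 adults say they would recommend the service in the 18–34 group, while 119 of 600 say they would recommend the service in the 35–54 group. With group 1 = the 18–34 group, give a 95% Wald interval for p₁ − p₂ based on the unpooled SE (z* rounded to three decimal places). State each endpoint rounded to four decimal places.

p̂₁ = 18/96 = 0.18750, p̂₂ = 119/600 = 0.19833; p̂₁ − p̂₂ = -0.01083.
SE = √(0.001586914 + 0.000264995) = √0.001851909 = 0.043034.
z* = 1.960 at the 95% level. Margin of error = 0.08435.
So the interval runs from -0.0952 to 0.0735.

(-0.0952, 0.0735)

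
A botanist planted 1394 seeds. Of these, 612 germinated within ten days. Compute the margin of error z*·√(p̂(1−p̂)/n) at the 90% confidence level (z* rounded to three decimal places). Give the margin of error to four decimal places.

ME = 0.0219

The sample proportion is 612/1394 = 0.43902.
SE(p̂) = √(0.43902·0.56098/1394) = 0.013292.
For 90% confidence, z* = 1.645.
ME = 1.645·0.013292 = 0.0219.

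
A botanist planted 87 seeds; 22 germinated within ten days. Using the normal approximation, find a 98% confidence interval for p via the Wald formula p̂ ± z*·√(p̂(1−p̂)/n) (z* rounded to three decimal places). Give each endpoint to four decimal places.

With x = 22 successes in n = 87, p̂ = 0.25287.
SE(p̂) = √(0.25287·0.74713/87) = 0.046600.
For 98% confidence, z* = 2.326.
Margin = 2.326·0.046600 = 0.10839.
Interval: 0.25287 ± 0.10839 → (0.1445, 0.3613).

(0.1445, 0.3613)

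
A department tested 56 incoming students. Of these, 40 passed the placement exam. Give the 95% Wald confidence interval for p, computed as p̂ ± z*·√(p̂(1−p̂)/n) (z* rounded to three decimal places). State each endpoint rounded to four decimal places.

(0.5960, 0.8326)

p̂ = 40/56 = 0.71429.
SE = √(p̂(1−p̂)/n) = √(0.204082/56) = 0.060368.
z* = 1.960 at the 95% level.
Margin of error: 1.960 × 0.060368 = 0.11832.
Interval: 0.71429 ± 0.11832 → (0.5960, 0.8326).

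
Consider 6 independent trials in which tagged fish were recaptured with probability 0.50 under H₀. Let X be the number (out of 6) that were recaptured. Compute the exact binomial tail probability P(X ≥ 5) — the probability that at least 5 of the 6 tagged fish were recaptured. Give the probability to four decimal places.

X is binomial with n = 6 and p = 0.50.
P(X ≥ 5) = C(6,5)·0.50^5·0.50^1 + C(6,6)·0.50^6·0.50^0.
= 0.093750 + 0.015625 = 0.1094.

P = 0.1094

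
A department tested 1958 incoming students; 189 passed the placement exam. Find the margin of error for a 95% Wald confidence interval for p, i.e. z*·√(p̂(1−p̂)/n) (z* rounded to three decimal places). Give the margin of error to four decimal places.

The sample proportion is 189/1958 = 0.09653.
SE(p̂) = √(0.09653·0.90347/1958) = 0.006674.
The 95% critical value is z* = 1.960.
So ME = 0.0131.

ME = 0.0131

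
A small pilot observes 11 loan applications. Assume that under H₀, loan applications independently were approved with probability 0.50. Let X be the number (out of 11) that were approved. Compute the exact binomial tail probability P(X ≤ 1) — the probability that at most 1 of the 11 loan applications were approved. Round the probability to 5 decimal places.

X ~ Binomial(n=11, p=0.50).
P(X ≤ 1) = C(11,0)·0.50^0·0.50^11 + C(11,1)·0.50^1·0.50^10.
= 0.000488 + 0.005371 = 0.00586.

P = 0.00586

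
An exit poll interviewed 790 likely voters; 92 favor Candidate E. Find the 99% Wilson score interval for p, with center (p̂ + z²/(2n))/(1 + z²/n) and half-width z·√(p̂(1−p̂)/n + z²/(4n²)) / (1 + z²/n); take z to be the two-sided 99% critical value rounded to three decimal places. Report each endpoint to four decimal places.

(0.0902, 0.1491)

Here p̂ = 92/790 = 0.11646 and z = 2.576 (z² = 6.635776).
1 + z²/n = 1.008400.
Adjusted center: (0.11646 + z²/(2n))/1.008400 = 0.11965.
Radicand: p̂(1−p̂)/n + z²/(4n²) = 0.000130245 + 0.000002658 = 0.000132903.
Half-width = z·√(radicand)/denom = 2.576·0.011528/1.008400 = 0.02945.
Interval: 0.11965 ± 0.02945 → (0.0902, 0.1491).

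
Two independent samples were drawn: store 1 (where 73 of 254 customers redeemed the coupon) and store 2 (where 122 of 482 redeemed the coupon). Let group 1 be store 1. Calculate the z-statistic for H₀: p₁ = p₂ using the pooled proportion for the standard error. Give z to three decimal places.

Sample proportions: p̂₁ = 73/254 = 0.28740 and p̂₂ = 122/482 = 0.25311.
Pooling: p̂ = 195/736 = 0.26495.
Pooled SE = √[0.1947495·0.00601170] ≈ 0.034217.
z = 0.03429/0.034217 = 1.002.

z = 1.002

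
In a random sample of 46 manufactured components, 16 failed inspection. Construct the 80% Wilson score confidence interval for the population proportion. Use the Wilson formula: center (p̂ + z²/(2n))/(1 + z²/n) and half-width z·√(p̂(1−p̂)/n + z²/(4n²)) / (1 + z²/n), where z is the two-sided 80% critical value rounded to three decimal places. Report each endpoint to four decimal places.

(0.2645, 0.4417)

p̂ = 16/46 = 0.34783; z = 1.282, so z² = 1.643524.
Denominator 1 + z²/n = 1 + 1.643524/46 = 1.035729.
Center = (0.34783 + 0.017864)/1.035729 = 0.35308.
Radicand: p̂(1−p̂)/n + z²/(4n²) = 0.004931372 + 0.000194178 = 0.005125550.
Half-width = z·√(radicand)/denom = 1.282·0.071593/1.035729 = 0.08862.
CI: 0.35308 ± 0.08862 = (0.2645, 0.4417).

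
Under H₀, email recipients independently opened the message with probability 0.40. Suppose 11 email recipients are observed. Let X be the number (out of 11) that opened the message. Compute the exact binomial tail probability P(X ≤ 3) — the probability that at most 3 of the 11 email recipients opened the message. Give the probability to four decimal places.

X ~ Binomial(n=11, p=0.40).
P(X ≤ 3) = C(11,0)·0.40^0·0.60^11 + C(11,1)·0.40^1·0.60^10 + C(11,2)·0.40^2·0.60^9 + C(11,3)·0.40^3·0.60^8.
= 0.003628 + 0.026605 + 0.088684 + 0.177367 = 0.2963.

P = 0.2963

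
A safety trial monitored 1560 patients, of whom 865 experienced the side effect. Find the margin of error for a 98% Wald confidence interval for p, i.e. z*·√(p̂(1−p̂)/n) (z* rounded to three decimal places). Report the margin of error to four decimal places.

With x = 865 successes in n = 1560, p̂ = 0.55449.
SE(p̂) = √(0.55449·0.44551/1560) = 0.012584.
z* = 2.326 at the 98% level.
Margin of error = z*·SE = 2.326 × 0.012584 = 0.0293.

ME = 0.0293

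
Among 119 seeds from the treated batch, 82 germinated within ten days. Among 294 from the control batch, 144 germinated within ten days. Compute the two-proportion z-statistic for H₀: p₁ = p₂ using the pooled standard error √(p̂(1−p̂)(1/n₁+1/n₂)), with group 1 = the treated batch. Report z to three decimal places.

z = 3.685

p̂₁ = 82/119 = 0.68908, p̂₂ = 144/294 = 0.48980.
Pooled p̂ = (82+144)/(119+294) = 226/413 = 0.54722.
SE = √[p̂(1−p̂)(1/n₁+1/n₂)] = √[0.54722·0.45278·(1/119+1/294)] ≈ 0.054082.
z = (p̂₁ − p̂₂)/SE = (0.68908 − 0.48980)/0.054082 = 0.19928/0.054082 = 3.685.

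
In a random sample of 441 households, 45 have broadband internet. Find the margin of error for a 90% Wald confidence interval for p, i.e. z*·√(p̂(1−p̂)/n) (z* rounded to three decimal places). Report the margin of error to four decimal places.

ME = 0.0237

With x = 45 successes in n = 441, p̂ = 0.10204.
SE = √(p̂(1−p̂)/n) = √(0.091628/441) = 0.014414.
z* = 1.645 at the 90% level.
Margin of error = z*·SE = 1.645 × 0.014414 = 0.0237.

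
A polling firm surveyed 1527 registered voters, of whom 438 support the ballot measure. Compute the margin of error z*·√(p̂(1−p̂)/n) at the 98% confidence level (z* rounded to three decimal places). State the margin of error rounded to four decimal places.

p̂ = 438/1527 = 0.28684.
SE(p̂) = √(0.28684·0.71316/1527) = 0.011574.
The 98% critical value is z* = 2.326.
So ME = 0.0269.

ME = 0.0269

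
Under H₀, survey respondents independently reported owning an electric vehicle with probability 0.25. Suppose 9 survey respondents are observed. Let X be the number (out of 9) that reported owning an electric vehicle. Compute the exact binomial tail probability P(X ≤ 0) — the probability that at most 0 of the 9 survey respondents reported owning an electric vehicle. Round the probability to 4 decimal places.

X is binomial with n = 9 and p = 0.25.
P(X ≤ 0) = C(9,0)·0.25^0·0.75^9.
= 0.075085 = 0.0751.

P = 0.0751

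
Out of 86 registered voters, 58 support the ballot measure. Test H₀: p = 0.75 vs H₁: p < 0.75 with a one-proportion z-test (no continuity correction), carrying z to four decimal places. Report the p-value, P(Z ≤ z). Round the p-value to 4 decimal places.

The sample proportion is 58/86 = 0.67442.
Null standard error: √(0.75·0.25/86) = √0.002180233 = 0.046693.
z = (p̂ − p₀)/SE = (58/86 − 0.75)/0.046693 ≈ -1.6187.
p-value = P(Z ≤ z) with z = -1.6187 → 0.0528.

p-value = 0.0528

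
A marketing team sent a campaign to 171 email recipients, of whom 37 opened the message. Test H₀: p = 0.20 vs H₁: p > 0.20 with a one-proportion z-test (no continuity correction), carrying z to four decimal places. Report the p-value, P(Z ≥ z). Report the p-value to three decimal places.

p-value = 0.296

p̂ = 37/171 = 0.21637.
SE₀ = √(0.20·0.80/171) = 0.030589.
Test statistic (full precision, shown to 4 dp): z = (37/171 − 0.20)/SE₀ ≈ 0.5353.
From the standard normal, P(Z ≥ z) = 0.296.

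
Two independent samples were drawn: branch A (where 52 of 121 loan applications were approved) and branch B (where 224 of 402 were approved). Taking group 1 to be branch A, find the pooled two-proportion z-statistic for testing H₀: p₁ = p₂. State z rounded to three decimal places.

z = -2.462

p̂₁ = 52/121 = 0.42975, p̂₂ = 224/402 = 0.55721.
Pooled p̂ = (52+224)/(121+402) = 276/523 = 0.52772.
Pooled SE = √[0.2492313·0.01075202] ≈ 0.051766.
z = (p̂₁ − p̂₂)/SE = (0.42975 − 0.55721)/0.051766 = -0.12746/0.051766 = -2.462.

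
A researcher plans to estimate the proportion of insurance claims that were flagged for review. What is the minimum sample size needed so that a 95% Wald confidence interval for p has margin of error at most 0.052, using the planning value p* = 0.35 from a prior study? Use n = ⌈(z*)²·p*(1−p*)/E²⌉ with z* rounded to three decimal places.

The 95% critical value is z* = 1.960.
p*(1−p*) = 0.2275.
Required n before rounding: 3.841600 × 0.2275 / 0.052² = 323.212.
⌈323.212⌉ = 324.

n = 324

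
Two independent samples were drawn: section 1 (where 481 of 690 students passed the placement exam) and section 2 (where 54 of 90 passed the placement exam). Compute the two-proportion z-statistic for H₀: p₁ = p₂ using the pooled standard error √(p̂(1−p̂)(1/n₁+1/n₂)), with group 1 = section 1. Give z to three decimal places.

p̂₁ = 481/690 = 0.69710, p̂₂ = 54/90 = 0.60000.
Pooled p̂ = (481+54)/(690+90) = 535/780 = 0.68590.
SE = √[p̂(1−p̂)(1/n₁+1/n₂)] = √[0.68590·0.31410·(1/690+1/90)] ≈ 0.052020.
z = (p̂₁ − p̂₂)/SE = (0.69710 − 0.60000)/0.052020 = 0.09710/0.052020 = 1.867.

z = 1.867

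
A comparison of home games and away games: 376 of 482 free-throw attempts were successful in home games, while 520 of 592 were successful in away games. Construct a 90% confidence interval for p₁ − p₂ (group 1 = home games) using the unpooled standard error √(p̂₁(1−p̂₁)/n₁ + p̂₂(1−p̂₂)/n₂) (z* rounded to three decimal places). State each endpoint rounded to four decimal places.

p̂₁ = 376/482 = 0.78008, p̂₂ = 520/592 = 0.87838; p̂₁ − p̂₂ = -0.09830.
SE = √(0.000355920 + 0.000180456) = √0.000536376 = 0.023160.
The 90% critical value is z* = 1.645. Margin of error = 0.03810.
CI: -0.09830 ± 0.03810 = (-0.1364, -0.0602).

(-0.1364, -0.0602)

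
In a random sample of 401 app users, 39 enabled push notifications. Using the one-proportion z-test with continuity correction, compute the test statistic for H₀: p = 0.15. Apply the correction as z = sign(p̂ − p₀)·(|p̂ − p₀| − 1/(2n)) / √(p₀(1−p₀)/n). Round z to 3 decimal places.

p̂ = 39/401 = 0.09726. p̂ − p₀ = -0.052743.
1/(2n) = 0.001247.
Corrected numerator: |-0.052743| − 0.001247 = 0.051496.
Under H₀, SE = √(p₀(1−p₀)/n) = √(0.15·0.85/401) = √0.000317955 = 0.017831.
z = (−)0.051496/0.017831 = -2.888.

z = -2.888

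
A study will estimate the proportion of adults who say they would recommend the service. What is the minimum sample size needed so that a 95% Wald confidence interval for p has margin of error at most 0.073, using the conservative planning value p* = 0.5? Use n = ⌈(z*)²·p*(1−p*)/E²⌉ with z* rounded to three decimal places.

n = 181

For 95% confidence, z* = 1.960.
p*(1−p*) = 0.50·0.50 = 0.2500.
Required n before rounding: 3.841600 × 0.2500 / 0.073² = 180.221.
Rounding up, n = 181.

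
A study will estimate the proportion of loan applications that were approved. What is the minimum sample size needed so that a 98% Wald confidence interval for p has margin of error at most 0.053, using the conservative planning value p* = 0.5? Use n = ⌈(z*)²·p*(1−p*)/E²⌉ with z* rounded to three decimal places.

For 98% confidence, z* = 2.326.
p*(1−p*) = 0.50·0.50 = 0.2500.
(z*)²·p*(1−p*)/E² = 5.410276·0.2500/0.002809 = 481.513.
Rounding up, n = 482.

n = 482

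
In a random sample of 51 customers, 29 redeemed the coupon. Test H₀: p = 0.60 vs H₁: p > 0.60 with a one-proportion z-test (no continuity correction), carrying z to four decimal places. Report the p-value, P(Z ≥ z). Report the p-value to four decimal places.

p-value = 0.6763

Sample proportion p̂ = 29/51 = 0.56863.
SE₀ = √(0.60·0.40/51) = 0.068599.
Test statistic (full precision, shown to 4 dp): z = (29/51 − 0.60)/SE₀ ≈ -0.4573.
From the standard normal, P(Z ≥ z) = 0.6763.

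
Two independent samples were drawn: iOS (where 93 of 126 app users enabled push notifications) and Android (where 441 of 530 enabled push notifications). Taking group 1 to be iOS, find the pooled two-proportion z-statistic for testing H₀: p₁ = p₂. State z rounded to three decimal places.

Sample proportions: p̂₁ = 93/126 = 0.73810 and p̂₂ = 441/530 = 0.83208.
Pooled p̂ = (93+441)/(126+530) = 534/656 = 0.81402.
Pooled SE = √[0.1513887·0.00982330] ≈ 0.038563.
z = (p̂₁ − p̂₂)/SE = (0.73810 − 0.83208)/0.038563 = -0.09398/0.038563 = -2.437.

z = -2.437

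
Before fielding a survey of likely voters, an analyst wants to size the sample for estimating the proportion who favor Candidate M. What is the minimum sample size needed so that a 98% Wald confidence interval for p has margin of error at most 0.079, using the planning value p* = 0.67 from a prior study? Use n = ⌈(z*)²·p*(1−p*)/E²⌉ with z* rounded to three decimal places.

The 98% critical value is z* = 2.326.
p*(1−p*) = 0.67·0.33 = 0.2211.
(z*)²·p*(1−p*)/E² = 5.410276·0.2211/0.006241 = 191.670.
Rounding up, n = 192.

n = 192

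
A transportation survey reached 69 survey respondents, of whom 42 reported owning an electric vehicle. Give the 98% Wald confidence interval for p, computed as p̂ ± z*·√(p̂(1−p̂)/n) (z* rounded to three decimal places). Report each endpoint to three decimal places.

The sample proportion is 42/69 = 0.60870.
SE(p̂) = √(0.60870·0.39130/69) = 0.058753.
z* = 2.326 at the 98% level.
Margin of error: 2.326 × 0.058753 = 0.13666.
Interval: 0.60870 ± 0.13666 → (0.472, 0.745).

(0.472, 0.745)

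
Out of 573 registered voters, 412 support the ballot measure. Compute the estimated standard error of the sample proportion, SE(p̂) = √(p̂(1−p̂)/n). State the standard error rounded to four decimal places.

SE = 0.0188

With x = 412 successes in n = 573, p̂ = 0.71902.
p̂(1−p̂) = 0.71902·0.28098 = 0.202030.
SE = √(0.202030/573) = √0.000352583 = 0.0188.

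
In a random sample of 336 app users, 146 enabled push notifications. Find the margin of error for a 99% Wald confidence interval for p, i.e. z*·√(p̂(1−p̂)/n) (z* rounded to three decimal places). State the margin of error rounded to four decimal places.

ME = 0.0697

The sample proportion is 146/336 = 0.43452.
Standard error of p̂: √(0.245713/336) = √0.000731288 = 0.027042.
For 99% confidence, z* = 2.576.
Margin of error = z*·SE = 2.576 × 0.027042 = 0.0697.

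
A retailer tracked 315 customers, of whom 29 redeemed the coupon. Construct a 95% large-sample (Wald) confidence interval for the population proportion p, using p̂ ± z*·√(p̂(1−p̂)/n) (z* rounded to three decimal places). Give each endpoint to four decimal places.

(0.0601, 0.1240)

p̂ = 29/315 = 0.09206.
SE(p̂) = √(0.09206·0.90794/315) = 0.016290.
For 95% confidence, z* = 1.960.
Margin of error: 1.960 × 0.016290 = 0.03193.
So the interval runs from 0.0601 to 0.1240.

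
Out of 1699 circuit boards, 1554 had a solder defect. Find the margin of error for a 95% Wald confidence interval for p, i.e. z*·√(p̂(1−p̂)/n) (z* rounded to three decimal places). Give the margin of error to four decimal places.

The sample proportion is 1554/1699 = 0.91466.
SE = √(p̂(1−p̂)/n) = √(0.078061/1699) = 0.006778.
z* = 1.960 at the 95% level.
So ME = 0.0133.

ME = 0.0133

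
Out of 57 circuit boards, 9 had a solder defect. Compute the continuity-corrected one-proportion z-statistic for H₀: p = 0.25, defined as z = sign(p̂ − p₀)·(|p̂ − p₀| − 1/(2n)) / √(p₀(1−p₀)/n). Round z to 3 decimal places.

With x = 9 successes in n = 57, p̂ = 0.15789. p̂ − p₀ = -0.092105.
Continuity correction 1/(2n) = 1/114 = 0.008772.
Corrected numerator: |-0.092105| − 0.008772 = 0.083333.
Null standard error: √(0.25·0.75/57) = √0.003289474 = 0.057354.
z = (−)0.083333/0.057354 = -1.453.

z = -1.453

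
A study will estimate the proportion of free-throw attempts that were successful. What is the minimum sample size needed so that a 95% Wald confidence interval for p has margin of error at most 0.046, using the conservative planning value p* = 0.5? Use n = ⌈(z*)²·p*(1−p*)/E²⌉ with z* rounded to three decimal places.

z* = 1.960 at the 95% level.
p*(1−p*) = 0.50·0.50 = 0.2500.
Required n before rounding: 3.841600 × 0.2500 / 0.046² = 453.875.
⌈453.875⌉ = 454.

n = 454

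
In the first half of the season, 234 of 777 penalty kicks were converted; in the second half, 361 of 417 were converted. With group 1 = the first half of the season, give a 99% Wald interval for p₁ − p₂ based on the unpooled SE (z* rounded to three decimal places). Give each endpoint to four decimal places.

(-0.6249, -0.5042)

p̂₁ = 234/777 = 0.30116, p̂₂ = 361/417 = 0.86571; p̂₁ − p̂₂ = -0.56455.
SE = √(0.000270865 + 0.000278796) = √0.000549661 = 0.023445.
For 99% confidence, z* = 2.576. Margin = 2.576·0.023445 = 0.06039.
Interval: -0.56455 ± 0.06039 → (-0.6249, -0.5042).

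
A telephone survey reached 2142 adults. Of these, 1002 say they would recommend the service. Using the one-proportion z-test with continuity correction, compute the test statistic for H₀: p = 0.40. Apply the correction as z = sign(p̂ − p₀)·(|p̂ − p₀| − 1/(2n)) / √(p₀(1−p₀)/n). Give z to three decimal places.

z = 6.382

With x = 1002 successes in n = 2142, p̂ = 0.46779. p̂ − p₀ = 0.067787.
1/(2n) = 0.000233.
Corrected numerator: |0.067787| − 0.000233 = 0.067554.
Under H₀, SE = √(p₀(1−p₀)/n) = √(0.40·0.60/2142) = √0.000112045 = 0.010585.
z = (+)0.067554/0.010585 = 6.382.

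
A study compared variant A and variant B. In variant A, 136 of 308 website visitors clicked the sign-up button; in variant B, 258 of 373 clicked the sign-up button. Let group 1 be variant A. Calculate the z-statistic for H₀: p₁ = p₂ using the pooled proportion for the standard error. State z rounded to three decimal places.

z = -6.579

Sample proportions: p̂₁ = 136/308 = 0.44156 and p̂₂ = 258/373 = 0.69169.
Pooling: p̂ = 394/681 = 0.57856.
SE = √[p̂(1−p̂)(1/n₁+1/n₂)] = √[0.57856·0.42144·(1/308+1/373)] ≈ 0.038018.
z = (p̂₁ − p̂₂)/SE = (0.44156 − 0.69169)/0.038018 = -0.25013/0.038018 = -6.579.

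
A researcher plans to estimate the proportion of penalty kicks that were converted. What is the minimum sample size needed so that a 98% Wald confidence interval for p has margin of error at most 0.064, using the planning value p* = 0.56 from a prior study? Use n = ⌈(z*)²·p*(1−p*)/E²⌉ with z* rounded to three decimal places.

The 98% critical value is z* = 2.326.
p*(1−p*) = 0.2464.
Required n before rounding: 5.410276 × 0.2464 / 0.064² = 325.462.
⌈325.462⌉ = 326.

n = 326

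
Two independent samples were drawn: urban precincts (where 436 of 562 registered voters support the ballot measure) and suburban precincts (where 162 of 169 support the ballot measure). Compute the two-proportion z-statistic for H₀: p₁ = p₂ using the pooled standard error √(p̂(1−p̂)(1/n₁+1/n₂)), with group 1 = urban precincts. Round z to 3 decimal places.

z = -5.400

Sample proportions: p̂₁ = 436/562 = 0.77580 and p̂₂ = 162/169 = 0.95858.
Pooling: p̂ = 598/731 = 0.81806.
Pooled SE = √[0.1488395·0.00769652] ≈ 0.033846.
z = (p̂₁ − p̂₂)/SE = (0.77580 − 0.95858)/0.033846 = -0.18278/0.033846 = -5.400.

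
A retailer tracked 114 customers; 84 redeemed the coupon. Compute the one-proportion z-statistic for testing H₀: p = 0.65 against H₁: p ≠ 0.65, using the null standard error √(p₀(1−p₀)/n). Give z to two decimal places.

Sample proportion p̂ = 84/114 = 0.73684.
Under H₀, SE = √(p₀(1−p₀)/n) = √(0.65·0.35/114) = √0.001995614 = 0.044672.
z = (0.73684 − 0.65)/0.044672 = 0.08684/0.044672 = 1.94.

z = 1.94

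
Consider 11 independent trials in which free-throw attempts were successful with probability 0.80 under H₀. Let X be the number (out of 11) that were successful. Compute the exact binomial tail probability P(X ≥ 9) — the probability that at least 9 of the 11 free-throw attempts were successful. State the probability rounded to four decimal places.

X ~ Binomial(n=11, p=0.80).
P(X ≥ 9) = C(11,9)·0.80^9·0.20^2 + C(11,10)·0.80^10·0.20^1 + C(11,11)·0.80^11·0.20^0.
= 0.295279 + 0.236223 + 0.085899 = 0.6174.

P = 0.6174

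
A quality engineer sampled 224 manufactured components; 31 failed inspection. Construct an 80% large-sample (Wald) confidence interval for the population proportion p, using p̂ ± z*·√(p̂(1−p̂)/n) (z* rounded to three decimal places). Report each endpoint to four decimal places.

(0.1088, 0.1680)

With x = 31 successes in n = 224, p̂ = 0.13839.
Standard error of p̂: √(0.119240/224) = √0.000532323 = 0.023072.
The 80% critical value is z* = 1.282.
Margin of error: 1.282 × 0.023072 = 0.02958.
So the interval runs from 0.1088 to 0.1680.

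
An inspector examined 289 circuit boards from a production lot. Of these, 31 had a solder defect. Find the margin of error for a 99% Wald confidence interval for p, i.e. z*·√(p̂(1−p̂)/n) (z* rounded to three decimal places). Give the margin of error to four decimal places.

ME = 0.0469

p̂ = 31/289 = 0.10727.
SE(p̂) = √(0.10727·0.89273/289) = 0.018203.
For 99% confidence, z* = 2.576.
Margin of error = z*·SE = 2.576 × 0.018203 = 0.0469.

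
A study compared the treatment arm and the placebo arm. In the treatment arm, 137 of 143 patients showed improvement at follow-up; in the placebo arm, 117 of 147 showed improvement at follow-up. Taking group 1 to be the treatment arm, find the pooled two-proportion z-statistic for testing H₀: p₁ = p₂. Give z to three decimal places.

z = 4.186

p̂₁ = 137/143 = 0.95804, p̂₂ = 117/147 = 0.79592.
Pooled p̂ = (137+117)/(143+147) = 254/290 = 0.87586.
SE = √[p̂(1−p̂)(1/n₁+1/n₂)] = √[0.87586·0.12414·(1/143+1/147)] ≈ 0.038730.
z = (p̂₁ − p̂₂)/SE = (0.95804 − 0.79592)/0.038730 = 0.16212/0.038730 = 4.186.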